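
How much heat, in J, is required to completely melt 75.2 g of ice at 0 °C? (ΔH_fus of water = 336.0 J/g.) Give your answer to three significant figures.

q = 25300 J

q = m × ΔH_fus = 75.2 × 336.0 = 25270 J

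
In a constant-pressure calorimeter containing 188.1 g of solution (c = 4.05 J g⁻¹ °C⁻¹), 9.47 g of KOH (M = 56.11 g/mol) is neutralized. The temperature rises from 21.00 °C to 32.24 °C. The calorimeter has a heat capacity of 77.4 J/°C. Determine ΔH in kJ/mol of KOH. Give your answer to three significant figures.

|ΔT| = |32.24 − 21.00| = 11.24 °C
|q_surr| = (188.1 × 4.05 + 77.4) × 11.24 = 839.205 × 11.24 = 9433 J
n(KOH) = 9.47 / 56.11 = 0.1688 mol
Temperature rose, so q_rxn = −|q_surr| = -9.433 kJ
ΔH = q_rxn / n = -55.88 kJ/mol

ΔH = -55.9 kJ/mol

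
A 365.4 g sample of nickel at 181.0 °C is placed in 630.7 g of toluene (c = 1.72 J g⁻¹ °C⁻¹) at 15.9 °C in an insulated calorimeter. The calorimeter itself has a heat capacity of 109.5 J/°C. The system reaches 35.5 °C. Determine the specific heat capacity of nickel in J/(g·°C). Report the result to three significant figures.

q_gained = (630.7 × 1.72 + 109.5) × (35.5 − 15.9) = 23410 J
q_lost = 365.4 × c × (181.0 − 35.5) = 53165.7 c
Set equal: c = 23410 / 53165.7 = 0.440 J/(g·°C)

c = 0.440 J/(g·°C)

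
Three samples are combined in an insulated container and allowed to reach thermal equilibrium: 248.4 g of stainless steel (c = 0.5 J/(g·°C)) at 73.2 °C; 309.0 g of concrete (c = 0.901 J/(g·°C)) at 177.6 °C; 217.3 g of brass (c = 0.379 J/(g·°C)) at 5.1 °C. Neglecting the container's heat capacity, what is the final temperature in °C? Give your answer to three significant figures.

Σ mᵢcᵢ(T − Tᵢ) = 0  ⇒  T = Σ mᵢcᵢTᵢ / Σ mᵢcᵢ
Σ mᵢcᵢ = 248.4×0.5 + 309.0×0.901 + 217.3×0.379 = 484.9657
Σ mᵢcᵢTᵢ = 124.2×73.2 + 278.409×177.6 + 82.3567×5.1 = 58957
T = 58957 / 484.9657 = 121.6 °C

T_f = 122 °C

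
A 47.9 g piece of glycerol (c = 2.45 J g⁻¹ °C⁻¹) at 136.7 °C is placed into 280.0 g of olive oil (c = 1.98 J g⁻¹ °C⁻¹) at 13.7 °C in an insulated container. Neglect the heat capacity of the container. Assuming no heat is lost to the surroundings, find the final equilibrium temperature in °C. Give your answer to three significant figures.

Heat lost by glycerol = heat gained by olive oil.
(47.9)(2.45)(136.7 − T) = (280.0)(1.98)(T − 13.7)
117.355 (136.7 − T) = 554.4 (T − 13.7)
16042 − 117.355 T = 554.4 T − 7595.3
23637.3 = 671.755 T
T = 35.19 °C

T_f = 35.2 °C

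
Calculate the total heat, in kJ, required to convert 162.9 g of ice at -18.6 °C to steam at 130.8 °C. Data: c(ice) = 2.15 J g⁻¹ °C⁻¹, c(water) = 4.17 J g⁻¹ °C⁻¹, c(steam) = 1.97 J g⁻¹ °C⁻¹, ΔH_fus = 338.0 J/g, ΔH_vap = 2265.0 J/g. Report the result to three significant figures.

q1 (heat ice -18.6→0.0 °C): 162.9 × 2.15 × 18.6 = 6514 J
q2 (melt at 0 °C): 162.9 × 338.0 = 55060 J
q3 (heat water 0.0→100.0 °C): 162.9 × 4.17 × 100.0 = 67929 J
q4 (vaporize at 100 °C): 162.9 × 2265.0 = 368969 J
q5 (heat steam 100.0→130.8 °C): 162.9 × 1.97 × 30.8 = 9884 J
Total: 6514 + 55060 + 67929 + 368969 + 9884 = 508356 J = 508 kJ

q = 508 kJ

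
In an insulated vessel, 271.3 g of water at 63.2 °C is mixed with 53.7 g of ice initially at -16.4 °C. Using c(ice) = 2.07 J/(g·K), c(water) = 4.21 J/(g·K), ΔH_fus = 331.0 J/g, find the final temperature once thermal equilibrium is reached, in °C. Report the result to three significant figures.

Heat to bring ice to 0 °C and melt it: q₁ = 53.7×2.07×16.4 + 53.7×331.0 = 19598 J
Heat the water can supply cooling to 0 °C: 271.3×4.21×63.2 = 72185.3 J > q₁, so all ice melts.
Energy balance: 271.3×4.21×(63.2 − T) = 19598 + 53.7×4.21×(T − 0)
1142.173(63.2 − T) = 19598 + 226.077 T
72185.3 − 19598 = 1368.250 T
T = 52587.3 / 1368.250 = 38.43 °C

T_f = 38.4 °C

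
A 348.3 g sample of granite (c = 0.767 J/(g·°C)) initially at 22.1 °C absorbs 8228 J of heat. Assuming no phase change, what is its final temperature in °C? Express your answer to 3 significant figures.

ΔT = q / (m c) = 8228 / (348.3 × 0.767) = 30.80 °C
T_f = 22.1 + 30.80 = 52.90 °C

T_f = 52.9 °C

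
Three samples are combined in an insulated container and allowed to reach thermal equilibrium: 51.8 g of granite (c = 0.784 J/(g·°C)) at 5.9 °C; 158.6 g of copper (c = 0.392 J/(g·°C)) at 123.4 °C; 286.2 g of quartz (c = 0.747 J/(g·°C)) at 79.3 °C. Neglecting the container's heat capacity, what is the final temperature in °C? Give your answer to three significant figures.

T_f = 78.5 °C

Σ mᵢcᵢ(T − Tᵢ) = 0  ⇒  T = Σ mᵢcᵢTᵢ / Σ mᵢcᵢ
Σ mᵢcᵢ = 51.8×0.784 + 158.6×0.392 + 286.2×0.747 = 316.5738
Σ mᵢcᵢTᵢ = 40.6112×5.9 + 62.1712×123.4 + 213.7914×79.3 = 24865
T = 24865 / 316.5738 = 78.54 °C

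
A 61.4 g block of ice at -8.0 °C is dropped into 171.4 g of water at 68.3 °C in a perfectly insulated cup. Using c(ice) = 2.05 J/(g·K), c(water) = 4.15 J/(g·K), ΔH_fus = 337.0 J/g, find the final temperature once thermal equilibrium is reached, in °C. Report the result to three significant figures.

Heat to bring ice to 0 °C and melt it: q₁ = 61.4×2.05×8.0 + 61.4×337.0 = 21699 J
Heat the water can supply cooling to 0 °C: 171.4×4.15×68.3 = 48582.5 J > q₁, so all ice melts.
Energy balance: 171.4×4.15×(68.3 − T) = 21699 + 61.4×4.15×(T − 0)
711.31(68.3 − T) = 21699 + 254.81 T
48582.5 − 21699 = 966.12 T
T = 26883.5 / 966.12 = 27.83 °C

T_f = 27.8 °C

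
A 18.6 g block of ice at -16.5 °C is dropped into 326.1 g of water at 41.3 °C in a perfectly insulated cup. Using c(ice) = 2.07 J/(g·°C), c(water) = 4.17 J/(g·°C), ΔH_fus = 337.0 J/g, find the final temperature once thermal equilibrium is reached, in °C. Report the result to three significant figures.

Heat to bring ice to 0 °C and melt it: q₁ = 18.6×2.07×16.5 + 18.6×337.0 = 6903.5 J
Heat the water can supply cooling to 0 °C: 326.1×4.17×41.3 = 56161.3 J > q₁, so all ice melts.
Energy balance: 326.1×4.17×(41.3 − T) = 6903.5 + 18.6×4.17×(T − 0)
1359.837(41.3 − T) = 6903.5 + 77.562 T
56161.3 − 6903.5 = 1437.399 T
T = 49257.8 / 1437.399 = 34.27 °C

T_f = 34.3 °C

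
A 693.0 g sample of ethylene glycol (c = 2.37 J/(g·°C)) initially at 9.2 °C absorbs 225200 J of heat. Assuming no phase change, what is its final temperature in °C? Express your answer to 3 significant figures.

ΔT = q / (m c) = 225200 / (693.0 × 2.37) = 137.1 °C
T_f = 9.2 + 137.1 = 146.3 °C

T_f = 146 °C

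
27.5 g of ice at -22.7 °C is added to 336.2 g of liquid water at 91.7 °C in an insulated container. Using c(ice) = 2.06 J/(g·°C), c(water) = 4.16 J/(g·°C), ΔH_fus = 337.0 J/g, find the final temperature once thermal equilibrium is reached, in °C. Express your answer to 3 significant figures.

T_f = 77.8 °C

Heat to bring ice to 0 °C and melt it: q₁ = 27.5×2.06×22.7 + 27.5×337.0 = 10553 J
Heat the water can supply cooling to 0 °C: 336.2×4.16×91.7 = 128251 J > q₁, so all ice melts.
Energy balance: 336.2×4.16×(91.7 − T) = 10553 + 27.5×4.16×(T − 0)
1398.592(91.7 − T) = 10553 + 114.4 T
128251 − 10553 = 1512.992 T
T = 117698 / 1512.992 = 77.79 °C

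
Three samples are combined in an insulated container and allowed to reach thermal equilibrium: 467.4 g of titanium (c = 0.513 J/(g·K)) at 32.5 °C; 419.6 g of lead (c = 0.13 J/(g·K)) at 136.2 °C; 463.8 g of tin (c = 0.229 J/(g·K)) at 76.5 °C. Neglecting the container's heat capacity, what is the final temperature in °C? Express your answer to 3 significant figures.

Σ mᵢcᵢ(T − Tᵢ) = 0  ⇒  T = Σ mᵢcᵢTᵢ / Σ mᵢcᵢ
Σ mᵢcᵢ = 467.4×0.513 + 419.6×0.13 + 463.8×0.229 = 400.5344
Σ mᵢcᵢTᵢ = 239.7762×32.5 + 54.548×136.2 + 106.2102×76.5 = 23347
T = 23347 / 400.5344 = 58.29 °C

T_f = 58.3 °C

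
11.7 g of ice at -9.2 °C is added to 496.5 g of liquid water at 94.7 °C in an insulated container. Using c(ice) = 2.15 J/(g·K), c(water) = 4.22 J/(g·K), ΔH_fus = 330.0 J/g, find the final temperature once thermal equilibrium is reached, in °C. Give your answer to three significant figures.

T_f = 90.6 °C

Heat to bring ice to 0 °C and melt it: q₁ = 11.7×2.15×9.2 + 11.7×330.0 = 4092.4 J
Heat the water can supply cooling to 0 °C: 496.5×4.22×94.7 = 198418 J > q₁, so all ice melts.
Energy balance: 496.5×4.22×(94.7 − T) = 4092.4 + 11.7×4.22×(T − 0)
2095.23(94.7 − T) = 4092.4 + 49.374 T
198418 − 4092.4 = 2144.604 T
T = 194325.6 / 2144.604 = 90.61 °C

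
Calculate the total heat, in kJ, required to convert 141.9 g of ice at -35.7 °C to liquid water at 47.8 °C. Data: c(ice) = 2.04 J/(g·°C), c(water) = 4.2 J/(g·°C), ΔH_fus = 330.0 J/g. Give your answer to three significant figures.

q = 85.6 kJ

q1 (heat ice -35.7→0.0 °C): 141.9 × 2.04 × 35.7 = 10334 J
q2 (melt at 0 °C): 141.9 × 330.0 = 46827 J
q3 (heat water 0.0→47.8 °C): 141.9 × 4.2 × 47.8 = 28488 J
Total: 10334 + 46827 + 28488 = 85649 J = 85.6 kJ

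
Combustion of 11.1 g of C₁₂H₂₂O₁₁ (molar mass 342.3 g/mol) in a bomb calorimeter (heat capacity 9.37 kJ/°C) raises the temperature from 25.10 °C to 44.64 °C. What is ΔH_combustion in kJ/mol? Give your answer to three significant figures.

ΔT = 44.64 − 25.10 = 19.54 °C
q_cal = C_cal × ΔT = 9.37 × 19.54 = 183.0898 kJ
n = 11.1 / 342.3 = 0.03243 mol
q_rxn = −q_cal = -183.0898 kJ
ΔH = -183.0898 / 0.03243 = -5646 kJ/mol

ΔH = -5650 kJ/mol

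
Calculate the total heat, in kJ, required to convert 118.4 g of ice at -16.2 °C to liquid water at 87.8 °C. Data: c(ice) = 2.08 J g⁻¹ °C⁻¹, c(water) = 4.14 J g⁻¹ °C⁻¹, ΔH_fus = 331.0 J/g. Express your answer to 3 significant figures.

q = 86.2 kJ

q1 (heat ice -16.2→0.0 °C): 118.4 × 2.08 × 16.2 = 3990 J
q2 (melt at 0 °C): 118.4 × 331.0 = 39190 J
q3 (heat water 0.0→87.8 °C): 118.4 × 4.14 × 87.8 = 43037 J
Total: 3990 + 39190 + 43037 = 86217 J = 86.2 kJ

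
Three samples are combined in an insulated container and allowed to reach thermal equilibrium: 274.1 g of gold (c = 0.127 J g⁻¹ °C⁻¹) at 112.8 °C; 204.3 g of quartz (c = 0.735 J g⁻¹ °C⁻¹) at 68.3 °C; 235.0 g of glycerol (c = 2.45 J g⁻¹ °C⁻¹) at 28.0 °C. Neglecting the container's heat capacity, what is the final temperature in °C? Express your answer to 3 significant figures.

T_f = 39.8 °C

Σ mᵢcᵢ(T − Tᵢ) = 0  ⇒  T = Σ mᵢcᵢTᵢ / Σ mᵢcᵢ
Σ mᵢcᵢ = 274.1×0.127 + 204.3×0.735 + 235.0×2.45 = 760.7212
Σ mᵢcᵢTᵢ = 34.8107×112.8 + 150.1605×68.3 + 575.75×28.0 = 30304
T = 30304 / 760.7212 = 39.84 °C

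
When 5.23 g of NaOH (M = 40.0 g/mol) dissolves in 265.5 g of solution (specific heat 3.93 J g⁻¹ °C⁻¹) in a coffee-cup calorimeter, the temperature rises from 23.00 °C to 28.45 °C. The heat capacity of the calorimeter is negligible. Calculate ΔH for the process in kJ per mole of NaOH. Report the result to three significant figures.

|ΔT| = |28.45 − 23.00| = 5.45 °C
|q_surr| = (265.5 × 3.93) × 5.45 = 1043.415 × 5.45 = 5687 J
n(NaOH) = 5.23 / 40.0 = 0.1308 mol
Temperature rose, so q_rxn = −|q_surr| = -5.687 kJ
ΔH = q_rxn / n = -43.48 kJ/mol

ΔH = -43.5 kJ/mol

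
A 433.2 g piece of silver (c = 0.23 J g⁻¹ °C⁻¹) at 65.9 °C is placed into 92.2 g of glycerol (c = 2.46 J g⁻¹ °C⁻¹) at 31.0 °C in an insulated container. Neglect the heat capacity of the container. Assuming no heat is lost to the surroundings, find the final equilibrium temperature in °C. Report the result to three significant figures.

T_f = 41.7 °C

Heat lost by silver = heat gained by glycerol.
(433.2)(0.23)(65.9 − T) = (92.2)(2.46)(T − 31.0)
99.636 (65.9 − T) = 226.812 (T − 31.0)
6566.0 − 99.636 T = 226.812 T − 7031.2
13597.2 = 326.448 T
T = 41.65 °C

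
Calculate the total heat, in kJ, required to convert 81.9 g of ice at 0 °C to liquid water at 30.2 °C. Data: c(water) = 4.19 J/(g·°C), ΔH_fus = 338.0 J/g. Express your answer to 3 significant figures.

q = 38.0 kJ

q1 (melt at 0 °C): 81.9 × 338.0 = 27682 J
q2 (heat water 0.0→30.2 °C): 81.9 × 4.19 × 30.2 = 10363 J
Total: 27682 + 10363 = 38045 J = 38.0 kJ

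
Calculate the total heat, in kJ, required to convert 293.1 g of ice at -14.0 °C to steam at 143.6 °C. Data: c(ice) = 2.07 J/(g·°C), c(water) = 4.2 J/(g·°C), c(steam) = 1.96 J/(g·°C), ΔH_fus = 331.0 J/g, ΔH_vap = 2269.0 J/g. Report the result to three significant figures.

q = 919 kJ

q1 (heat ice -14.0→0.0 °C): 293.1 × 2.07 × 14.0 = 8494 J
q2 (melt at 0 °C): 293.1 × 331.0 = 97016 J
q3 (heat water 0.0→100.0 °C): 293.1 × 4.2 × 100.0 = 123102 J
q4 (vaporize at 100 °C): 293.1 × 2269.0 = 665044 J
q5 (heat steam 100.0→143.6 °C): 293.1 × 1.96 × 43.6 = 25047 J
Total: 8494 + 97016 + 123102 + 665044 + 25047 = 918703 J = 919 kJ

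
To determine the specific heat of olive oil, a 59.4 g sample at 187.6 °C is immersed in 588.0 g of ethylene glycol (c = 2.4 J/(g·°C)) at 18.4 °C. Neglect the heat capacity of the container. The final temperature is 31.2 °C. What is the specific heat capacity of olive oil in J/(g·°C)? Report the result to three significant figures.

c = 1.94 J/(g·°C)

q_gained = (588.0 × 2.4) × (31.2 − 18.4) = 18060 J
q_lost = 59.4 × c × (187.6 − 31.2) = 9290.16 c
Set equal: c = 18060 / 9290.16 = 1.94 J/(g·°C)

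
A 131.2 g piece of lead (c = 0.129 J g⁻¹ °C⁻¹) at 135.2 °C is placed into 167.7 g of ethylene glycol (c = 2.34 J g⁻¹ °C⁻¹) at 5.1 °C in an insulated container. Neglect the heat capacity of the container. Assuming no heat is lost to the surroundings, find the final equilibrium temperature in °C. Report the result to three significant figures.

T_f = 10.5 °C

Heat lost by lead = heat gained by ethylene glycol.
(131.2)(0.129)(135.2 − T) = (167.7)(2.34)(T − 5.1)
16.9248 (135.2 − T) = 392.418 (T − 5.1)
2288.2 − 16.9248 T = 392.418 T − 2001.3
4289.5 = 409.3428 T
T = 10.48 °C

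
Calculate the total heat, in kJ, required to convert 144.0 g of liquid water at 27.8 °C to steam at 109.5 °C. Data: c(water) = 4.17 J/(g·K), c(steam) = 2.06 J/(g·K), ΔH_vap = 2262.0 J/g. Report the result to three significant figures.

q = 372 kJ

q1 (heat water 27.8→100.0 °C): 144.0 × 4.17 × 72.2 = 43355 J
q2 (vaporize at 100 °C): 144.0 × 2262.0 = 325728 J
q3 (heat steam 100.0→109.5 °C): 144.0 × 2.06 × 9.5 = 2818 J
Total: 43355 + 325728 + 2818 = 371901 J = 372 kJ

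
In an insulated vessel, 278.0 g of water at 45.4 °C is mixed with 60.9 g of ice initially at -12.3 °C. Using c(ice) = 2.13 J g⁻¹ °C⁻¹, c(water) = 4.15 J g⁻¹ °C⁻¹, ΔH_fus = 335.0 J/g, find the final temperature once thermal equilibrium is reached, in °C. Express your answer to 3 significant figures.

T_f = 21.6 °C

Heat to bring ice to 0 °C and melt it: q₁ = 60.9×2.13×12.3 + 60.9×335.0 = 21997 J
Heat the water can supply cooling to 0 °C: 278.0×4.15×45.4 = 52378.0 J > q₁, so all ice melts.
Energy balance: 278.0×4.15×(45.4 − T) = 21997 + 60.9×4.15×(T − 0)
1153.7(45.4 − T) = 21997 + 252.735 T
52378.0 − 21997 = 1406.435 T
T = 30381.0 / 1406.435 = 21.60 °C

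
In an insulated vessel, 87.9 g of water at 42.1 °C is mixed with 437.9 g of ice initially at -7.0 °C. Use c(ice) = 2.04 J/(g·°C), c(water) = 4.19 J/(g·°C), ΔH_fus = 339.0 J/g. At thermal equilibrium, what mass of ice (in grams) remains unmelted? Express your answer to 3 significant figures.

m_ice remaining = 411 g

Heat to warm all ice to 0 °C: 437.9×2.04×7.0 = 6253.2 J
Heat released by water cooling to 0 °C: 87.9×4.19×42.1 = 15505 J
15505 J < 6253.2 + 437.9×339.0 = 154701.3 J, so not all ice melts; final T = 0 °C.
Heat left for melting: 15505 − 6253.2 = 9251.8 J
Mass melted = 9251.8 / 339.0 = 27.29 g
Ice remaining = 437.9 − 27.29 = 410.61 g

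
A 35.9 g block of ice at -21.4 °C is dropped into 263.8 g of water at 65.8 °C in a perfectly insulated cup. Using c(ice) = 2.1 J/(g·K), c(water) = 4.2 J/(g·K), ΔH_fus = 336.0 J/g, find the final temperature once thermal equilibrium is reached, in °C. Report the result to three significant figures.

Heat to bring ice to 0 °C and melt it: q₁ = 35.9×2.1×21.4 + 35.9×336.0 = 13676 J
Heat the water can supply cooling to 0 °C: 263.8×4.2×65.8 = 72903.8 J > q₁, so all ice melts.
Energy balance: 263.8×4.2×(65.8 − T) = 13676 + 35.9×4.2×(T − 0)
1107.96(65.8 − T) = 13676 + 150.78 T
72903.8 − 13676 = 1258.74 T
T = 59227.8 / 1258.74 = 47.05 °C

T_f = 47.1 °C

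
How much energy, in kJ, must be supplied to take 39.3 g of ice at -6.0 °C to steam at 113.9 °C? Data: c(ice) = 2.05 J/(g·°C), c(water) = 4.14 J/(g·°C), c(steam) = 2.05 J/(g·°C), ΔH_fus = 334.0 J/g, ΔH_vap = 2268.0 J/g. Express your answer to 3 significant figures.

q = 120 kJ

q1 (heat ice -6.0→0.0 °C): 39.3 × 2.05 × 6.0 = 483 J
q2 (melt at 0 °C): 39.3 × 334.0 = 13126 J
q3 (heat water 0.0→100.0 °C): 39.3 × 4.14 × 100.0 = 16270 J
q4 (vaporize at 100 °C): 39.3 × 2268.0 = 89132 J
q5 (heat steam 100.0→113.9 °C): 39.3 × 2.05 × 13.9 = 1120 J
Total: 483 + 13126 + 16270 + 89132 + 1120 = 120131 J = 120 kJ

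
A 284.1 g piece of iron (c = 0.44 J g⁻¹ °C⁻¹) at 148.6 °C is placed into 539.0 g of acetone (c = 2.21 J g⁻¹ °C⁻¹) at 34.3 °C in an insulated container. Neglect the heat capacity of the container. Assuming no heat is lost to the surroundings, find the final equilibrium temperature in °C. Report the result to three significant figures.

Heat lost by iron = heat gained by acetone.
(284.1)(0.44)(148.6 − T) = (539.0)(2.21)(T − 34.3)
125.004 (148.6 − T) = 1191.19 (T − 34.3)
18576 − 125.004 T = 1191.19 T − 40858
59434 = 1316.194 T
T = 45.16 °C

T_f = 45.2 °C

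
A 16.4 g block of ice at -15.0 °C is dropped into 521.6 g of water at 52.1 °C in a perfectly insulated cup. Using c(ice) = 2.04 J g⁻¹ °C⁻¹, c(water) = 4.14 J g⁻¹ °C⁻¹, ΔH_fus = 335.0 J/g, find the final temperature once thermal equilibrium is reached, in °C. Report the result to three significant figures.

Heat to bring ice to 0 °C and melt it: q₁ = 16.4×2.04×15.0 + 16.4×335.0 = 5995.8 J
Heat the water can supply cooling to 0 °C: 521.6×4.14×52.1 = 112506 J > q₁, so all ice melts.
Energy balance: 521.6×4.14×(52.1 − T) = 5995.8 + 16.4×4.14×(T − 0)
2159.424(52.1 − T) = 5995.8 + 67.896 T
112506 − 5995.8 = 2227.320 T
T = 106510.2 / 2227.320 = 47.82 °C

T_f = 47.8 °C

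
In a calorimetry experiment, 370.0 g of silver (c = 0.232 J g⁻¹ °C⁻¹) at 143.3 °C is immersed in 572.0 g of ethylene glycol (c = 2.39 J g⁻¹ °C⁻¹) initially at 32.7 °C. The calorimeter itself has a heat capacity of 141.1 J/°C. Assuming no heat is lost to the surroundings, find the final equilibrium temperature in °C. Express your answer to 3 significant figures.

T_f = 38.7 °C

Heat lost by silver = heat gained by ethylene glycol + calorimeter.
(370.0)(0.232)(143.3 − T) = [(572.0)(2.39) + 141.1](T − 32.7)
85.84 (143.3 − T) = 1508.18 (T − 32.7)
12301 − 85.84 T = 1508.18 T − 49317
61618 = 1594.02 T
T = 38.66 °C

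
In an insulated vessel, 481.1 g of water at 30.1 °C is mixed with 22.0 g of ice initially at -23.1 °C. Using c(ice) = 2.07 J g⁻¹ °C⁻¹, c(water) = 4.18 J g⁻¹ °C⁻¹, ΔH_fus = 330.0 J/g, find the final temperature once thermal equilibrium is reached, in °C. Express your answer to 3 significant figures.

T_f = 24.8 °C

Heat to bring ice to 0 °C and melt it: q₁ = 22.0×2.07×23.1 + 22.0×330.0 = 8312.0 J
Heat the water can supply cooling to 0 °C: 481.1×4.18×30.1 = 60531.0 J > q₁, so all ice melts.
Energy balance: 481.1×4.18×(30.1 − T) = 8312.0 + 22.0×4.18×(T − 0)
2010.998(30.1 − T) = 8312.0 + 91.96 T
60531.0 − 8312.0 = 2102.958 T
T = 52219.0 / 2102.958 = 24.83 °C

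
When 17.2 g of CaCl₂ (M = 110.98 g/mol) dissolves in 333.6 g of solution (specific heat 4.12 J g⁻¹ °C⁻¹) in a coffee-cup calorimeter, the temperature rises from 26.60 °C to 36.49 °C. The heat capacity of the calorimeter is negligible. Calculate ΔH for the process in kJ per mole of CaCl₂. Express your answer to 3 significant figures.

|ΔT| = |36.49 − 26.60| = 9.89 °C
|q_surr| = (333.6 × 4.12) × 9.89 = 1374.432 × 9.89 = 13590 J
n(CaCl₂) = 17.2 / 110.98 = 0.1550 mol
Temperature rose, so q_rxn = −|q_surr| = -13.59 kJ
ΔH = q_rxn / n = -87.68 kJ/mol

ΔH = -87.7 kJ/mol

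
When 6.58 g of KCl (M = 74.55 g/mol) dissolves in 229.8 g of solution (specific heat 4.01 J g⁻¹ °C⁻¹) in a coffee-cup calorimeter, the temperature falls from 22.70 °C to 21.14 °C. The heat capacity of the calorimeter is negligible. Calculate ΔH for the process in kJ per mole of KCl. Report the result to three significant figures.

ΔH = 16.3 kJ/mol

|ΔT| = |21.14 − 22.70| = 1.56 °C
|q_surr| = (229.8 × 4.01) × 1.56 = 921.498 × 1.56 = 1438 J
n(KCl) = 6.58 / 74.55 = 0.08826 mol
Temperature fell, so q_rxn = +|q_surr| = 1.438 kJ
ΔH = q_rxn / n = 16.29 kJ/mol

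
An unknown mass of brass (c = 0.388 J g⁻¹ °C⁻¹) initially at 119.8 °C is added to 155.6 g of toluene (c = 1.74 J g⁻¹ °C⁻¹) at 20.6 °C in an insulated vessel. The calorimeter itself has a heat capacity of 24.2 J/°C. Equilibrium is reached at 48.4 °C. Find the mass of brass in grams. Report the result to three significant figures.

m = 296 g

q_gained = (155.6 × 1.74 + 24.2) × (48.4 − 20.6) = 8199 J
q_lost = m × 0.388 × (119.8 − 48.4) = 27.7032 m
m = 8199 / 27.7032 = 296 g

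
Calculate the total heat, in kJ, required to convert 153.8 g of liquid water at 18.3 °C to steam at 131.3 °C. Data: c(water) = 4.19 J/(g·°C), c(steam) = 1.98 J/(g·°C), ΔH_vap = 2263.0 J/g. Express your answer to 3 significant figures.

q1 (heat water 18.3→100.0 °C): 153.8 × 4.19 × 81.7 = 52649 J
q2 (vaporize at 100 °C): 153.8 × 2263.0 = 348049 J
q3 (heat steam 100.0→131.3 °C): 153.8 × 1.98 × 31.3 = 9532 J
Total: 52649 + 348049 + 9532 = 410230 J = 410 kJ

q = 410 kJ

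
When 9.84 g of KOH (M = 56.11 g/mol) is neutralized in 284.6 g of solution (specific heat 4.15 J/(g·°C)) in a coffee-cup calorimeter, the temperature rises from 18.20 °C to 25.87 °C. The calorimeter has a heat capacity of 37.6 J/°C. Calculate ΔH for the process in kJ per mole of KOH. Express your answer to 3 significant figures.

|ΔT| = |25.87 − 18.20| = 7.67 °C
|q_surr| = (284.6 × 4.15 + 37.6) × 7.67 = 1218.69 × 7.67 = 9347 J
n(KOH) = 9.84 / 56.11 = 0.1754 mol
Temperature rose, so q_rxn = −|q_surr| = -9.347 kJ
ΔH = q_rxn / n = -53.29 kJ/mol

ΔH = -53.3 kJ/mol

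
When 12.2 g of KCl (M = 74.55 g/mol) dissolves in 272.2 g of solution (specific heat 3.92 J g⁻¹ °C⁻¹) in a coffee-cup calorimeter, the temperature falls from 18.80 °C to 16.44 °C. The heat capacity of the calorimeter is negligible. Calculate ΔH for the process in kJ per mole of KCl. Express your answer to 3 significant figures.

ΔH = 15.4 kJ/mol

|ΔT| = |16.44 − 18.80| = 2.36 °C
|q_surr| = (272.2 × 3.92) × 2.36 = 1067.024 × 2.36 = 2518 J
n(KCl) = 12.2 / 74.55 = 0.1636 mol
Temperature fell, so q_rxn = +|q_surr| = 2.518 kJ
ΔH = q_rxn / n = 15.39 kJ/mol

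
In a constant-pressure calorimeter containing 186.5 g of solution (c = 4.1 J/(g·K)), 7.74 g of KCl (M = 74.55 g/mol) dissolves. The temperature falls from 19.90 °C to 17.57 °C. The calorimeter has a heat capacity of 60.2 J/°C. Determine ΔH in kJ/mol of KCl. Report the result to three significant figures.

ΔH = 18.5 kJ/mol

|ΔT| = |17.57 − 19.90| = 2.33 °C
|q_surr| = (186.5 × 4.1 + 60.2) × 2.33 = 824.85 × 2.33 = 1922 J
n(KCl) = 7.74 / 74.55 = 0.1038 mol
Temperature fell, so q_rxn = +|q_surr| = 1.922 kJ
ΔH = q_rxn / n = 18.52 kJ/mol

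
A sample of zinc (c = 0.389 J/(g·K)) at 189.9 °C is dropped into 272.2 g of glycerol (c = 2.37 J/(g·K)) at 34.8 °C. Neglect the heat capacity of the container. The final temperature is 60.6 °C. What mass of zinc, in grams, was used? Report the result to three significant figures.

q_gained = (272.2 × 2.37) × (60.6 − 34.8) = 16640 J
q_lost = m × 0.389 × (189.9 − 60.6) = 50.2977 m
m = 16640 / 50.2977 = 331 g

m = 331 g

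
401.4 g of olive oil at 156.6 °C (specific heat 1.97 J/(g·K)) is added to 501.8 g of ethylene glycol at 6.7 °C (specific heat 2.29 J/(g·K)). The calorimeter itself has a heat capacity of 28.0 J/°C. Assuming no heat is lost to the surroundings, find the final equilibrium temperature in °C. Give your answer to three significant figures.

T_f = 66.9 °C

Heat lost by olive oil = heat gained by ethylene glycol + calorimeter.
(401.4)(1.97)(156.6 − T) = [(501.8)(2.29) + 28.0](T − 6.7)
790.758 (156.6 − T) = 1177.122 (T − 6.7)
123830 − 790.758 T = 1177.122 T − 7886.7
131716.7 = 1967.880 T
T = 66.93 °C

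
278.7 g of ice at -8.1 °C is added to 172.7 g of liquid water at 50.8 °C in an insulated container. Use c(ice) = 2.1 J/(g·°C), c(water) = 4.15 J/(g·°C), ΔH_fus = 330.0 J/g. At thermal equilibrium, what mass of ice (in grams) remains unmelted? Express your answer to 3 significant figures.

Heat to warm all ice to 0 °C: 278.7×2.1×8.1 = 4740.7 J
Heat released by water cooling to 0 °C: 172.7×4.15×50.8 = 36409 J
36409 J < 4740.7 + 278.7×330.0 = 96711.7 J, so not all ice melts; final T = 0 °C.
Heat left for melting: 36409 − 4740.7 = 31668.3 J
Mass melted = 31668.3 / 330.0 = 95.96 g
Ice remaining = 278.7 − 95.96 = 182.74 g

m_ice remaining = 183 g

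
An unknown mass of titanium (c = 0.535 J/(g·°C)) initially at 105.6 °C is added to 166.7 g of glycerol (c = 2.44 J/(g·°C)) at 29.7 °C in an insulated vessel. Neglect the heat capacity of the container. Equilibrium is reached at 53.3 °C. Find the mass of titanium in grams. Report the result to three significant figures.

m = 343 g

q_gained = (166.7 × 2.44) × (53.3 − 29.7) = 9599 J
q_lost = m × 0.535 × (105.6 − 53.3) = 27.9805 m
m = 9599 / 27.9805 = 343 g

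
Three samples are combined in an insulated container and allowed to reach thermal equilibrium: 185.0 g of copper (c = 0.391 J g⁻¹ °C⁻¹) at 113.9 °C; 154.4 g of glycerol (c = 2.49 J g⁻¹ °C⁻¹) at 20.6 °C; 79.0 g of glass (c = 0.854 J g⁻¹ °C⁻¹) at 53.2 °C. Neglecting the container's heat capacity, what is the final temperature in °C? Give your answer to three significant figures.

Σ mᵢcᵢ(T − Tᵢ) = 0  ⇒  T = Σ mᵢcᵢTᵢ / Σ mᵢcᵢ
Σ mᵢcᵢ = 185.0×0.391 + 154.4×2.49 + 79.0×0.854 = 524.257
Σ mᵢcᵢTᵢ = 72.335×113.9 + 384.456×20.6 + 67.466×53.2 = 19748
T = 19748 / 524.257 = 37.67 °C

T_f = 37.7 °C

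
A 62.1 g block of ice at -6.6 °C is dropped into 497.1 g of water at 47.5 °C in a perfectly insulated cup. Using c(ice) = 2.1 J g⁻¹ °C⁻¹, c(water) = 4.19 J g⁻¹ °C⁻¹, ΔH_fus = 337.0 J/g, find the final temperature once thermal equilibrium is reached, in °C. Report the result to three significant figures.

T_f = 32.9 °C

Heat to bring ice to 0 °C and melt it: q₁ = 62.1×2.1×6.6 + 62.1×337.0 = 21788 J
Heat the water can supply cooling to 0 °C: 497.1×4.19×47.5 = 98935.3 J > q₁, so all ice melts.
Energy balance: 497.1×4.19×(47.5 − T) = 21788 + 62.1×4.19×(T − 0)
2082.849(47.5 − T) = 21788 + 260.199 T
98935.3 − 21788 = 2343.048 T
T = 77147.3 / 2343.048 = 32.93 °C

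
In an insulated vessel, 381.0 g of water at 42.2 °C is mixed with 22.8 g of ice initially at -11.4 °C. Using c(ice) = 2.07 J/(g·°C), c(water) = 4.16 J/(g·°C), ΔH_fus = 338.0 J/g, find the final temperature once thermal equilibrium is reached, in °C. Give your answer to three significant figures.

T_f = 34.9 °C

Heat to bring ice to 0 °C and melt it: q₁ = 22.8×2.07×11.4 + 22.8×338.0 = 8244.4 J
Heat the water can supply cooling to 0 °C: 381.0×4.16×42.2 = 66885.3 J > q₁, so all ice melts.
Energy balance: 381.0×4.16×(42.2 − T) = 8244.4 + 22.8×4.16×(T − 0)
1584.96(42.2 − T) = 8244.4 + 94.848 T
66885.3 − 8244.4 = 1679.808 T
T = 58640.9 / 1679.808 = 34.91 °C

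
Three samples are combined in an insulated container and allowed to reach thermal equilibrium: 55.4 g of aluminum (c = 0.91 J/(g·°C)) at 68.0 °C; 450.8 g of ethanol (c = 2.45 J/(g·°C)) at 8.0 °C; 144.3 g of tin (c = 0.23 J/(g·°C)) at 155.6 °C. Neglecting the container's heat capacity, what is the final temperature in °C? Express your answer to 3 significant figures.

T_f = 14.7 °C

Σ mᵢcᵢ(T − Tᵢ) = 0  ⇒  T = Σ mᵢcᵢTᵢ / Σ mᵢcᵢ
Σ mᵢcᵢ = 55.4×0.91 + 450.8×2.45 + 144.3×0.23 = 1188.063
Σ mᵢcᵢTᵢ = 50.414×68.0 + 1104.46×8.0 + 33.189×155.6 = 17428
T = 17428 / 1188.063 = 14.67 °C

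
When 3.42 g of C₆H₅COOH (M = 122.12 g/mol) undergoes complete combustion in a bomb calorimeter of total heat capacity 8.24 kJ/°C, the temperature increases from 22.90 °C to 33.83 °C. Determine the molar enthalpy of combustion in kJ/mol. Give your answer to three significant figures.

ΔT = 33.83 − 22.90 = 10.93 °C
q_cal = C_cal × ΔT = 8.24 × 10.93 = 90.0632 kJ
n = 3.42 / 122.12 = 0.02801 mol
q_rxn = −q_cal = -90.0632 kJ
ΔH = -90.0632 / 0.02801 = -3215 kJ/mol

ΔH = -3220 kJ/mol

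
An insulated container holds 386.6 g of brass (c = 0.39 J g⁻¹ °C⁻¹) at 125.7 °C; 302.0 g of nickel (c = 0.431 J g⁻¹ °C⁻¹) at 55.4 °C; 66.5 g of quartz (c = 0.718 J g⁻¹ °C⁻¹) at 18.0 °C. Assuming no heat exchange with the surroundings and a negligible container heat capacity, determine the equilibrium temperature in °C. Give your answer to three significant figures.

T_f = 82.2 °C

Σ mᵢcᵢ(T − Tᵢ) = 0  ⇒  T = Σ mᵢcᵢTᵢ / Σ mᵢcᵢ
Σ mᵢcᵢ = 386.6×0.39 + 302.0×0.431 + 66.5×0.718 = 328.683
Σ mᵢcᵢTᵢ = 150.774×125.7 + 130.162×55.4 + 47.747×18.0 = 27023
T = 27023 / 328.683 = 82.22 °C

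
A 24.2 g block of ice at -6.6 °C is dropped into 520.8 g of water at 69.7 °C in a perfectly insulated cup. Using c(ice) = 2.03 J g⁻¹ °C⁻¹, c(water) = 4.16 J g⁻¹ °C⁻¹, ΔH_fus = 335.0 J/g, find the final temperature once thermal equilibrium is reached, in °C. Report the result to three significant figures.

T_f = 62.9 °C

Heat to bring ice to 0 °C and melt it: q₁ = 24.2×2.03×6.6 + 24.2×335.0 = 8431.2 J
Heat the water can supply cooling to 0 °C: 520.8×4.16×69.7 = 151007 J > q₁, so all ice melts.
Energy balance: 520.8×4.16×(69.7 − T) = 8431.2 + 24.2×4.16×(T − 0)
2166.528(69.7 − T) = 8431.2 + 100.672 T
151007 − 8431.2 = 2267.200 T
T = 142575.8 / 2267.200 = 62.89 °C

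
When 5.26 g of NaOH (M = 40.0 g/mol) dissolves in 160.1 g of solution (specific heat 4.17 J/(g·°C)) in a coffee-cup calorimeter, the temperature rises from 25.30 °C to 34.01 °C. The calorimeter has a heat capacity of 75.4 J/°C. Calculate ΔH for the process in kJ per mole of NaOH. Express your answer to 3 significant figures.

|ΔT| = |34.01 − 25.30| = 8.71 °C
|q_surr| = (160.1 × 4.17 + 75.4) × 8.71 = 743.017 × 8.71 = 6472 J
n(NaOH) = 5.26 / 40.0 = 0.1315 mol
Temperature rose, so q_rxn = −|q_surr| = -6.472 kJ
ΔH = q_rxn / n = -49.22 kJ/mol

ΔH = -49.2 kJ/mol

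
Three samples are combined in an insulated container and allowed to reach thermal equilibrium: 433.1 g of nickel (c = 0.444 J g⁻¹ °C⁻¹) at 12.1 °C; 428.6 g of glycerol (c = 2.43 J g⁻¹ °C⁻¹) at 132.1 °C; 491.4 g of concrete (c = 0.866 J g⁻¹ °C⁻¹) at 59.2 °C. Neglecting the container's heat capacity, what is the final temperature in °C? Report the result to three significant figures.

Σ mᵢcᵢ(T − Tᵢ) = 0  ⇒  T = Σ mᵢcᵢTᵢ / Σ mᵢcᵢ
Σ mᵢcᵢ = 433.1×0.444 + 428.6×2.43 + 491.4×0.866 = 1659.3468
Σ mᵢcᵢTᵢ = 192.2964×12.1 + 1041.498×132.1 + 425.5524×59.2 = 165100
T = 165100 / 1659.3468 = 99.50 °C

T_f = 99.5 °C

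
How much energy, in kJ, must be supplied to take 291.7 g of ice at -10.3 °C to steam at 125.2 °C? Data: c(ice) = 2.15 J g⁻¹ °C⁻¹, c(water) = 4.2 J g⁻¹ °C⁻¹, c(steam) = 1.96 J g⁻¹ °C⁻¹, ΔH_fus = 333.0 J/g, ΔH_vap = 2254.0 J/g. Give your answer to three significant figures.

q = 898 kJ

q1 (heat ice -10.3→0.0 °C): 291.7 × 2.15 × 10.3 = 6460 J
q2 (melt at 0 °C): 291.7 × 333.0 = 97136 J
q3 (heat water 0.0→100.0 °C): 291.7 × 4.2 × 100.0 = 122514 J
q4 (vaporize at 100 °C): 291.7 × 2254.0 = 657492 J
q5 (heat steam 100.0→125.2 °C): 291.7 × 1.96 × 25.2 = 14408 J
Total: 6460 + 97136 + 122514 + 657492 + 14408 = 898010 J = 898 kJ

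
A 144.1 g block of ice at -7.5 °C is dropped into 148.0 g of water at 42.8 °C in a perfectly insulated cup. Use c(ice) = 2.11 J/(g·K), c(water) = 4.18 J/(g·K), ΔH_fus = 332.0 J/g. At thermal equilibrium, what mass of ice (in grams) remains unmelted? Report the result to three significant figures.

Heat to warm all ice to 0 °C: 144.1×2.11×7.5 = 2280.4 J
Heat released by water cooling to 0 °C: 148.0×4.18×42.8 = 26478 J
26478 J < 2280.4 + 144.1×332.0 = 50121.6 J, so not all ice melts; final T = 0 °C.
Heat left for melting: 26478 − 2280.4 = 24197.6 J
Mass melted = 24197.6 / 332.0 = 72.88 g
Ice remaining = 144.1 − 72.88 = 71.22 g

m_ice remaining = 71.2 g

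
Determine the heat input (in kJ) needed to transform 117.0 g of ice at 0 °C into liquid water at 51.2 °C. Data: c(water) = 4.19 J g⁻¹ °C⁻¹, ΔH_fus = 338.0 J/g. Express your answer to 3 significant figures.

q = 64.6 kJ

q1 (melt at 0 °C): 117.0 × 338.0 = 39546 J
q2 (heat water 0.0→51.2 °C): 117.0 × 4.19 × 51.2 = 25100 J
Total: 39546 + 25100 = 64646 J = 64.6 kJ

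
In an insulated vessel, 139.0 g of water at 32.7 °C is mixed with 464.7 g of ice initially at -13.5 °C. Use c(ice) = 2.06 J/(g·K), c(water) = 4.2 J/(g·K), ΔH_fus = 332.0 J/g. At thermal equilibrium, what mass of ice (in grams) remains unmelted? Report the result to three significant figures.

Heat to warm all ice to 0 °C: 464.7×2.06×13.5 = 12923 J
Heat released by water cooling to 0 °C: 139.0×4.2×32.7 = 19090 J
19090 J < 12923 + 464.7×332.0 = 167203.4 J, so not all ice melts; final T = 0 °C.
Heat left for melting: 19090 − 12923 = 6167 J
Mass melted = 6167 / 332.0 = 18.58 g
Ice remaining = 464.7 − 18.58 = 446.12 g

m_ice remaining = 446 g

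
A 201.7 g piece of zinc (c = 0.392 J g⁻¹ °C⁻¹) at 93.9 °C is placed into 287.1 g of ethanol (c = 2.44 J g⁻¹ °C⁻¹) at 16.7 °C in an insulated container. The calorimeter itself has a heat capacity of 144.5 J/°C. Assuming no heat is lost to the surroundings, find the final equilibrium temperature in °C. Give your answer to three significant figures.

T_f = 23.3 °C

Heat lost by zinc = heat gained by ethanol + calorimeter.
(201.7)(0.392)(93.9 − T) = [(287.1)(2.44) + 144.5](T − 16.7)
79.0664 (93.9 − T) = 845.024 (T − 16.7)
7424.3 − 79.0664 T = 845.024 T − 14112
21536.3 = 924.0904 T
T = 23.31 °C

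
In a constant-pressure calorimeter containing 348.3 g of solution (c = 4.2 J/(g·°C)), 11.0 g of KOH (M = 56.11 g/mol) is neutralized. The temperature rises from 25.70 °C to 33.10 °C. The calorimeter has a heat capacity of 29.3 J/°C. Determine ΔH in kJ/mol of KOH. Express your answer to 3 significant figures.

ΔH = -56.3 kJ/mol

|ΔT| = |33.10 − 25.70| = 7.40 °C
|q_surr| = (348.3 × 4.2 + 29.3) × 7.40 = 1492.16 × 7.40 = 11040 J
n(KOH) = 11.0 / 56.11 = 0.1960 mol
Temperature rose, so q_rxn = −|q_surr| = -11.04 kJ
ΔH = q_rxn / n = -56.33 kJ/mol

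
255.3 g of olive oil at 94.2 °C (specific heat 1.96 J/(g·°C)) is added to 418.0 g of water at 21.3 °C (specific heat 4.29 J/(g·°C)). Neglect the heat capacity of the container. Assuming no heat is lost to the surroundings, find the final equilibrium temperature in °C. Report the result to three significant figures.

T_f = 37.2 °C

Heat lost by olive oil = heat gained by water.
(255.3)(1.96)(94.2 − T) = (418.0)(4.29)(T − 21.3)
500.388 (94.2 − T) = 1793.22 (T − 21.3)
47137 − 500.388 T = 1793.22 T − 38196
85333 = 2293.608 T
T = 37.20 °C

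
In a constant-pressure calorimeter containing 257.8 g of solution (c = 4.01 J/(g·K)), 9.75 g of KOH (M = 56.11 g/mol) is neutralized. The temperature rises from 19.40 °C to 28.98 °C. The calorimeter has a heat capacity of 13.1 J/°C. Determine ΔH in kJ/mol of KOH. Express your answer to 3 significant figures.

|ΔT| = |28.98 − 19.40| = 9.58 °C
|q_surr| = (257.8 × 4.01 + 13.1) × 9.58 = 1046.878 × 9.58 = 10030 J
n(KOH) = 9.75 / 56.11 = 0.1738 mol
Temperature rose, so q_rxn = −|q_surr| = -10.03 kJ
ΔH = q_rxn / n = -57.71 kJ/mol

ΔH = -57.7 kJ/mol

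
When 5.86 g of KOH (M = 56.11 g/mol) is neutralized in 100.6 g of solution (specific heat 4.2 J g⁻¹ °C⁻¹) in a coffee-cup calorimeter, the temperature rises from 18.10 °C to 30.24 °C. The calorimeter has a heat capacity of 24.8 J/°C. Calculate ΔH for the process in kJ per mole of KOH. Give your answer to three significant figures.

ΔH = -52.0 kJ/mol

|ΔT| = |30.24 − 18.10| = 12.14 °C
|q_surr| = (100.6 × 4.2 + 24.8) × 12.14 = 447.32 × 12.14 = 5430 J
n(KOH) = 5.86 / 56.11 = 0.1044 mol
Temperature rose, so q_rxn = −|q_surr| = -5.430 kJ
ΔH = q_rxn / n = -52.01 kJ/mol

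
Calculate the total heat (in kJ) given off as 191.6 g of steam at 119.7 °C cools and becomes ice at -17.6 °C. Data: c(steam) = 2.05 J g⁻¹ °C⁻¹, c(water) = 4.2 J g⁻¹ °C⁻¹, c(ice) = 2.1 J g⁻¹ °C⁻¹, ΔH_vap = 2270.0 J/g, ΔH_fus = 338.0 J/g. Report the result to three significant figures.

q = 595 kJ

q1 (cool steam 119.7→100 °C): 191.6 × 2.05 × 19.7 = 7738 J
q2 (condense at 100 °C): 191.6 × 2270.0 = 434932 J
q3 (cool water 100→0 °C): 191.6 × 4.2 × 100.0 = 80472 J
q4 (freeze at 0 °C): 191.6 × 338.0 = 64761 J
q5 (cool ice 0→-17.6 °C): 191.6 × 2.1 × 17.6 = 7082 J
Total: 7738 + 434932 + 80472 + 64761 + 7082 = 594985 J = 595 kJ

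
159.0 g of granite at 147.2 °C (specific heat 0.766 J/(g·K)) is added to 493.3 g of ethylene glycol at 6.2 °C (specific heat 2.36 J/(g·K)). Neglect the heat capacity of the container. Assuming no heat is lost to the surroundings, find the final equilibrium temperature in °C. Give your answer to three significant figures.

T_f = 19.6 °C

Heat lost by granite = heat gained by ethylene glycol.
(159.0)(0.766)(147.2 − T) = (493.3)(2.36)(T − 6.2)
121.794 (147.2 − T) = 1164.188 (T − 6.2)
17928 − 121.794 T = 1164.188 T − 7218.0
25146.0 = 1285.982 T
T = 19.55 °C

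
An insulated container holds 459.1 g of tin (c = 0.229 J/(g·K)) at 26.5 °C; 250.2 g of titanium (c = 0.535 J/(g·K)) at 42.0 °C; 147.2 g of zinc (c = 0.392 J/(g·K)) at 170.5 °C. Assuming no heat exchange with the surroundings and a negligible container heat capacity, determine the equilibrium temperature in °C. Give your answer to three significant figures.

Σ mᵢcᵢ(T − Tᵢ) = 0  ⇒  T = Σ mᵢcᵢTᵢ / Σ mᵢcᵢ
Σ mᵢcᵢ = 459.1×0.229 + 250.2×0.535 + 147.2×0.392 = 296.6933
Σ mᵢcᵢTᵢ = 105.1339×26.5 + 133.857×42.0 + 57.7024×170.5 = 18246
T = 18246 / 296.6933 = 61.50 °C

T_f = 61.5 °C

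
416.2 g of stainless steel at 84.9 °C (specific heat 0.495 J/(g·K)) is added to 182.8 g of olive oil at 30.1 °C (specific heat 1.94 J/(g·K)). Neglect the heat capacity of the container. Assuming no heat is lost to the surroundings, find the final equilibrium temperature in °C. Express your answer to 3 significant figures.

T_f = 50.2 °C

Heat lost by stainless steel = heat gained by olive oil.
(416.2)(0.495)(84.9 − T) = (182.8)(1.94)(T − 30.1)
206.019 (84.9 − T) = 354.632 (T − 30.1)
17491 − 206.019 T = 354.632 T − 10674
28165 = 560.651 T
T = 50.24 °C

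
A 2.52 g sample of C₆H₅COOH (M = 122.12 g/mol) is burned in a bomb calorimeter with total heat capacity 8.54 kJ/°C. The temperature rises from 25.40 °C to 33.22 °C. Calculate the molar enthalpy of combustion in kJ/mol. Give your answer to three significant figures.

ΔT = 33.22 − 25.40 = 7.82 °C
q_cal = C_cal × ΔT = 8.54 × 7.82 = 66.7828 kJ
n = 2.52 / 122.12 = 0.02064 mol
q_rxn = −q_cal = -66.7828 kJ
ΔH = -66.7828 / 0.02064 = -3236 kJ/mol

ΔH = -3240 kJ/mol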